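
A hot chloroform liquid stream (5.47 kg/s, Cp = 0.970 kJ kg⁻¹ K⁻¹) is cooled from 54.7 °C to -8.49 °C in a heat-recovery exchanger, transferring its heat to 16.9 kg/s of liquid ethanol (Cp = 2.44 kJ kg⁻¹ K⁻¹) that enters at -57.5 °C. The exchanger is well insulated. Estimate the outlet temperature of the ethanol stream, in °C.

Heat released by hot stream: Q = 5.47 × 0.970 × (54.7 − -8.49) = 335.28 kJ/s
Energy balance on cold side (adiabatic exchanger): Q = ṁ_c·Cp_c·(T_c,out − T_c,in)
T_c,out = -57.5 + 335.28/(16.9 × 2.44) = -49.369 °C

T_c,out = -49.4 °C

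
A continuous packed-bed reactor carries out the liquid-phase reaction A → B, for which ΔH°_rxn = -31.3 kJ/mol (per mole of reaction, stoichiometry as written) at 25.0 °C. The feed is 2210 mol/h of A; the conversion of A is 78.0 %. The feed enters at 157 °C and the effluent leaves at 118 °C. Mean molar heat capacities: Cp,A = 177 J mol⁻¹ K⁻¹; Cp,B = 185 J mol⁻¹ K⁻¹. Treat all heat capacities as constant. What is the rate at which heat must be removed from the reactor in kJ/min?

Q_out = 1130 kJ/min

Extent of reaction ξ = 0.780 × 2210 = 1723.8 mol/h
Reaction term: ξ·ΔH°_rxn = 1723.8 × -31.3 = -53955 kJ/h
Sensible, feed 157→25 °C: -51634 kJ/h
Outlet flows (mol/h): A 486.2, B 1723.8
Sensible, products 25→118 °C: 37661 kJ/h
Q = ΔH = -67928 kJ/h = -18.869 kW
Heat removed = 1132.1 kJ/min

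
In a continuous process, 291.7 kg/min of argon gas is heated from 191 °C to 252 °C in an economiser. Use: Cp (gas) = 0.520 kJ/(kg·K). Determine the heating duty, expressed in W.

Q = 154000 W

Q = ṁ·Cp·ΔT = 291.7 × 0.520 × (252 − 191) = 9252.7 kJ/min
Converting: 9252.7 / 60 s = 154.21 kW
Heating duty = 154210 W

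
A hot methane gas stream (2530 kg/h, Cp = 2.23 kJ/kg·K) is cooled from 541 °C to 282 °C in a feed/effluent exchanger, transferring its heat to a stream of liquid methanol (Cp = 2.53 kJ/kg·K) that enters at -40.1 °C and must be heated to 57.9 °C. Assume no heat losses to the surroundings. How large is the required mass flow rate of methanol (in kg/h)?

Heat released by hot stream: Q = 2530 × 2.23 × (541 − 282) = 1.4613e+06 kJ/h
Energy balance on cold side (adiabatic exchanger): Q = ṁ_c·Cp_c·(T_c,out − T_c,in)
ṁ_c = 1.4613e+06 / [2.53 × (57.9 − -40.1)] = 5893.6 kg/h

ṁ_c = 5890 kg/h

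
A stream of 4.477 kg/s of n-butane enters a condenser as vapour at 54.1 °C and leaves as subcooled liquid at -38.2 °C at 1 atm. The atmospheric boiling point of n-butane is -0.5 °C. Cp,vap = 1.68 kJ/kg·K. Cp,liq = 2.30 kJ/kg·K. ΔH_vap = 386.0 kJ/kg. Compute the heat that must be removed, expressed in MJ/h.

vapour 54.1→-0.5 °C: -91.728 kJ/kg
condensation at -0.5 °C: -386 kJ/kg
liquid -0.5→-38.2 °C: -86.71 kJ/kg
Δh = -91.728 + -386 + -86.71 = -564.44 kJ/kg
Q = ṁ·Δh = 4.477 kg/s × -564.44 kJ/kg = -2527 kJ/s
|Q| = 2527 kW = 9097.2 MJ/h

Q_c = 9100 MJ/h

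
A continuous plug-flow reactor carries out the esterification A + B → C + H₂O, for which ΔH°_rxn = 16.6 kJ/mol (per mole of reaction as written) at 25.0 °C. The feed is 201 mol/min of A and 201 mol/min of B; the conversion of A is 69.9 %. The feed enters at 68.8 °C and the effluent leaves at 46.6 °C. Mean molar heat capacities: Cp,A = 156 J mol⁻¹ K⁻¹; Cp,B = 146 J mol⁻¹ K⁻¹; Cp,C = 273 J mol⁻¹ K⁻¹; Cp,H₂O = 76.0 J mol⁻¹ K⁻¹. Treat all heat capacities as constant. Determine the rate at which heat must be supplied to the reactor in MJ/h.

Q_in = 67.6 MJ/h

Extent of reaction ξ = 0.699 × 201 = 140.5 mol/min
Reaction term: ξ·ΔH°_rxn = 140.5 × 16.6 = 2332.3 kJ/min
Sensible, feed 68.8→25 °C: -2658.7 kJ/min
Outlet flows (mol/min): A 60.501, B 60.501, C 140.5, H₂O 140.5
Sensible, products 25→46.6 °C: 1453.8 kJ/min
Q = ΔH = 1127.3 kJ/min = 18.789 kW
Heat supplied = 67.64 MJ/h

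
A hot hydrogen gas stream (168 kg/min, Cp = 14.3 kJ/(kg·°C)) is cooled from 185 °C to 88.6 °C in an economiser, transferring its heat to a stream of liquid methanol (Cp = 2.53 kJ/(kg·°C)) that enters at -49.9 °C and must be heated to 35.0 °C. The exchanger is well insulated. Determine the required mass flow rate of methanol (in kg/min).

ṁ_c = 1080 kg/min

Heat released by hot stream: Q = 168 × 14.3 × (185 − 88.6) = 231590 kJ/min
Energy balance on cold side (adiabatic exchanger): Q = ṁ_c·Cp_c·(T_c,out − T_c,in)
ṁ_c = 231590 / [2.53 × (35.0 − -49.9)] = 1078.2 kg/min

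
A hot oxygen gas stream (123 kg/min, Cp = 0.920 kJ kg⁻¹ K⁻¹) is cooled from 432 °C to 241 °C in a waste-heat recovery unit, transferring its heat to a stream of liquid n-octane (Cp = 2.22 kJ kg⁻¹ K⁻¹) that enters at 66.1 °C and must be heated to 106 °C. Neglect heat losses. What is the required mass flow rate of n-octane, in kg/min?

Heat released by hot stream: Q = 123 × 0.920 × (432 − 241) = 21614 kJ/min
Energy balance on cold side (adiabatic exchanger): Q = ṁ_c·Cp_c·(T_c,out − T_c,in)
ṁ_c = 21614 / [2.22 × (106 − 66.1)] = 244.01 kg/min

ṁ_c = 244 kg/min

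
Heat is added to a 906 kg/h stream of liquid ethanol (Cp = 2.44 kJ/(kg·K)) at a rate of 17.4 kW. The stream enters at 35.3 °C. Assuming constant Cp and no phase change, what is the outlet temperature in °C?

Q = 17.4 kW = 62640 kJ/h
ΔT = Q/(ṁ·Cp) = 62640/(906×2.44) = 28.336 K
T_out = 35.3 + 28.336 = 63.636 °C

T_out = 63.6 °C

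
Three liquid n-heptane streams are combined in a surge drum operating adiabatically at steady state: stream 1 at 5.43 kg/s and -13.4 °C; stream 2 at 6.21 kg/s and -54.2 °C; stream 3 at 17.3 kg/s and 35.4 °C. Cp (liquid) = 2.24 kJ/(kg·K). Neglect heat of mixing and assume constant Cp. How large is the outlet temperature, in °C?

Adiabatic, steady state ⇒ Σ ṁᵢCp,ᵢ(T_out − Tᵢ) = 0
Σ ṁᵢCp,ᵢTᵢ = 5.43×2.24×-13.4 + 6.21×2.24×-54.2 + 17.3×2.24×35.4 = 454.89
Σ ṁᵢCp,ᵢ = 5.43×2.24 + 6.21×2.24 + 17.3×2.24 = 64.826
T_out = 454.89 / 64.826 = 7.0171 °C

T_out = 7.02 °C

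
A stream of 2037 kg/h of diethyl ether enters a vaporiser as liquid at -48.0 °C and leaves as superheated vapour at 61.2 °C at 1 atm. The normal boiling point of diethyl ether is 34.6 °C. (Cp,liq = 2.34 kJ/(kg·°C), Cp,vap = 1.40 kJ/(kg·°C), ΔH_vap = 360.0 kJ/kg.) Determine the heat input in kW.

Q = 334 kW

liquid -48.0→34.6 °C: 193.28 kJ/kg
vaporisation at 34.6 °C: 360 kJ/kg
vapour 34.6→61.2 °C: 37.24 kJ/kg
Δh = 193.28 + 360 + 37.24 = 590.52 kJ/kg
Q = ṁ·Δh = 2037 kg/h × 590.52 kJ/kg = 1.2029e+06 kJ/h
|Q| = 334.14 kW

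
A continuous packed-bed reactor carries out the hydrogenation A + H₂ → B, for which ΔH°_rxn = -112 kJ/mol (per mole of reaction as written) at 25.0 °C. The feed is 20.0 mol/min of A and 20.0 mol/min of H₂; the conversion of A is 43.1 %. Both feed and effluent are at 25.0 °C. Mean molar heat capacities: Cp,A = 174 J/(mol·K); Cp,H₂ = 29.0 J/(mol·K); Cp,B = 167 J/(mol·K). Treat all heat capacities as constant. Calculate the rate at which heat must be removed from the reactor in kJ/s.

Q_out = 16.1 kJ/s

Extent of reaction ξ = 0.431 × 20.0 = 8.62 mol/min
Reaction term: ξ·ΔH°_rxn = 8.62 × -112 = -965.44 kJ/min
Q = ΔH = -965.44 kJ/min = -16.091 kW
Heat removed = 16.091 kJ/s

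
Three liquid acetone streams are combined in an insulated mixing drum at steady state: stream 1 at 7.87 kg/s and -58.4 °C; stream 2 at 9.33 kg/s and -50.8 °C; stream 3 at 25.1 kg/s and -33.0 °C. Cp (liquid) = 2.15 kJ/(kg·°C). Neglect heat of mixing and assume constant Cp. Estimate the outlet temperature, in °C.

Adiabatic, steady state ⇒ Σ ṁᵢCp,ᵢ(T_out − Tᵢ) = 0
Σ ṁᵢCp,ᵢTᵢ = 7.87×2.15×-58.4 + 9.33×2.15×-50.8 + 25.1×2.15×-33.0 = -3788
Σ ṁᵢCp,ᵢ = 7.87×2.15 + 9.33×2.15 + 25.1×2.15 = 90.945
T_out = -3788 / 90.945 = -41.652 °C

T_out = -41.7 °C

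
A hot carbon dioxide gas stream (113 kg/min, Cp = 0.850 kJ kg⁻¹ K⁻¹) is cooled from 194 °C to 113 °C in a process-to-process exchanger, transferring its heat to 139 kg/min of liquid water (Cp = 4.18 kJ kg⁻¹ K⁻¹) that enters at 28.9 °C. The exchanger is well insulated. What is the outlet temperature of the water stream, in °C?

Heat released by hot stream: Q = 113 × 0.850 × (194 − 113) = 7780.1 kJ/min
Energy balance on cold side (adiabatic exchanger): Q = ṁ_c·Cp_c·(T_c,out − T_c,in)
T_c,out = 28.9 + 7780.1/(139 × 4.18) = 42.29 °C

T_c,out = 42.3 °C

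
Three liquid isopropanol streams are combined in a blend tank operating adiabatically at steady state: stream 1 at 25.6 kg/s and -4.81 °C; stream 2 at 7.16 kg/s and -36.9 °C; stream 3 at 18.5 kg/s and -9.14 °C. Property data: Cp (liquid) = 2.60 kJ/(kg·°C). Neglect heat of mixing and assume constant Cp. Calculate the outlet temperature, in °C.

T_out = -10.9 °C

No heat crosses the boundary, so H_out = H_in.
T_out = Σ ṁᵢCp,ᵢTᵢ / Σ ṁᵢCp,ᵢ
      = -1446.7 / 133.28 = -10.855 °C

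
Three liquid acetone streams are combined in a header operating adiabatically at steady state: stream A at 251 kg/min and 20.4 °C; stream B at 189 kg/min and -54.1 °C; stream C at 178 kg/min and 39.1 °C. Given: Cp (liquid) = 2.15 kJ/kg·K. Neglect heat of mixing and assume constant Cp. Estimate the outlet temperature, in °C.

No heat crosses the boundary, so H_out = H_in.
T_out = Σ ṁᵢCp,ᵢTᵢ / Σ ṁᵢCp,ᵢ
      = 3988.9 / 1328.7 = 3.0021 °C

T_out = 3.00 °C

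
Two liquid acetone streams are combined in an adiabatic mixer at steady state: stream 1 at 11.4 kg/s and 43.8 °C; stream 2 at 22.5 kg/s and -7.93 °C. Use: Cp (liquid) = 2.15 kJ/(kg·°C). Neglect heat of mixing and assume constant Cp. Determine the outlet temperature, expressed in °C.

T_out = 9.47 °C

Energy balance with Q = 0: Σ ṁᵢCp,ᵢ(T_out − Tᵢ) = 0
Σ ṁᵢCp,ᵢTᵢ = 11.4×2.15×43.8 + 22.5×2.15×-7.93 = 689.92
Σ ṁᵢCp,ᵢ = 11.4×2.15 + 22.5×2.15 = 72.885
T_out = 689.92 / 72.885 = 9.4659 °C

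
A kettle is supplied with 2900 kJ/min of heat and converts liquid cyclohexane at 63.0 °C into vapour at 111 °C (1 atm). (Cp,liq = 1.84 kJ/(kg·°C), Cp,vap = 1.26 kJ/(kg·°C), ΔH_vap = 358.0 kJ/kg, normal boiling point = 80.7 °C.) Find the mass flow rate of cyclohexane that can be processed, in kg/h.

ṁ = 406 kg/h

Δh = 1.84×(80.7−63.0) + 358.0 + 1.26×(111−80.7) = 428.75 kJ/kg
Q = 2900 kJ/min = 48.333 kJ/s = 174000 kJ/h
ṁ = Q/Δh = 174000 / 428.75 = 405.83 kg/h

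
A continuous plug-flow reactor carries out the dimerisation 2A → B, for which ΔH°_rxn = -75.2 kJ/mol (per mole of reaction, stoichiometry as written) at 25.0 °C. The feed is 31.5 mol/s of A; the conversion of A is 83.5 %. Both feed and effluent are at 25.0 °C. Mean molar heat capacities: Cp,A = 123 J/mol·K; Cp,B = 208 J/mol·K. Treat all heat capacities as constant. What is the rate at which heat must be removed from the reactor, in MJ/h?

Extent of reaction ξ = 0.835 × 31.5 / 2 = 13.151 mol/s
Reaction term: ξ·ΔH°_rxn = 13.151 × -75.2 = -988.97 kJ/s
Q = ΔH = -988.97 kJ/s = -988.97 kW
Heat removed = 3560.3 MJ/h

Q_out = 3560 MJ/h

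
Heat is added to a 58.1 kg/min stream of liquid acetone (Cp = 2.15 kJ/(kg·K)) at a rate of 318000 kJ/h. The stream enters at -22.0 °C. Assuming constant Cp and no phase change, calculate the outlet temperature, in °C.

T_out = 20.4 °C

Q = 318000 kJ/h = 5300 kJ/min
ΔT = Q/(ṁ·Cp) = 5300/(58.1×2.15) = 42.429 K
T_out = -22.0 + 42.429 = 20.429 °C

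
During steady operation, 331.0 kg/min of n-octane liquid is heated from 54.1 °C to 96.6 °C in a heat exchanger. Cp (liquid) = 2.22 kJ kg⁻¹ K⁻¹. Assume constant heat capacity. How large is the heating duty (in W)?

Q = 520000 W

Q = ṁ·Cp·ΔT = 331.0 × 2.22 × (96.6 − 54.1) = 31230 kJ/min
Converting: 31230 / 60 s = 520.5 kW
Heating duty = 520500 W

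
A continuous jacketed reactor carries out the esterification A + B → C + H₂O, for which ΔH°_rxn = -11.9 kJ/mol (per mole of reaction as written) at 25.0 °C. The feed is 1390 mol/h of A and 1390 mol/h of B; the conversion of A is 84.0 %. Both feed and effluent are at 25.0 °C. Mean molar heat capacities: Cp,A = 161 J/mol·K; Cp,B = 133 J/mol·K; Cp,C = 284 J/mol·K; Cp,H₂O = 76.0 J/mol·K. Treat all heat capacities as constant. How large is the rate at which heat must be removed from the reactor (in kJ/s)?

Extent of reaction ξ = 0.840 × 1390 = 1167.6 mol/h
Reaction term: ξ·ΔH°_rxn = 1167.6 × -11.9 = -13894 kJ/h
Q = ΔH = -13894 kJ/h = -3.8596 kW
Heat removed = 3.8596 kJ/s

Q_out = 3.86 kJ/s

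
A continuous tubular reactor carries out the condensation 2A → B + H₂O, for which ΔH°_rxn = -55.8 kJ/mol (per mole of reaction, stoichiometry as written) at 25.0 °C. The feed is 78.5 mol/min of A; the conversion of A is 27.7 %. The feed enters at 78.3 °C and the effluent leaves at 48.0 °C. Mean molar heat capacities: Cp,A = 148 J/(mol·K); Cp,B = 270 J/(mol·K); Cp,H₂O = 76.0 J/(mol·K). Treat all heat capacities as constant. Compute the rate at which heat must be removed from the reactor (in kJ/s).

Q_out = 15.8 kJ/s

Extent of reaction ξ = 0.277 × 78.5 / 2 = 10.872 mol/min
Reaction term: ξ·ΔH°_rxn = 10.872 × -55.8 = -606.67 kJ/min
Sensible, feed 78.3→25 °C: -619.24 kJ/min
Outlet flows (mol/min): A 56.755, B 10.872, H₂O 10.872
Sensible, products 25→48.0 °C: 279.72 kJ/min
Q = ΔH = -946.19 kJ/min = -15.77 kW
Heat removed = 15.77 kJ/s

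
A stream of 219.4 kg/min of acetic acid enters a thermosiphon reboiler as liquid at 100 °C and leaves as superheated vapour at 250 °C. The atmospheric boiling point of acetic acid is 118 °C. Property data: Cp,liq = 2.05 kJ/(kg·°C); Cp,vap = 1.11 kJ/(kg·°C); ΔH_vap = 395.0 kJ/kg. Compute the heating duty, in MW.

liquid 100→118 °C: 36.9 kJ/kg
vaporisation at 118 °C: 395 kJ/kg
vapour 118→250 °C: 146.52 kJ/kg
Δh = 36.9 + 395 + 146.52 = 578.42 kJ/kg
Q = ṁ·Δh = 219.4 kg/min × 578.42 kJ/kg = 126910 kJ/min
|Q| = 2115.1 kW = 2.1151 MW

Q = 2.12 MW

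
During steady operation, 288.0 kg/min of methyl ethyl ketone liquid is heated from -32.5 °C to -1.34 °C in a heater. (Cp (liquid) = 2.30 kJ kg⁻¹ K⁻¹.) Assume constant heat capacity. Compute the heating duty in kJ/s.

Q = 344 kJ/s

Q = ṁ·Cp·ΔT = 288.0 × 2.30 × (-1.34 − -32.5) = 20640 kJ/min
Converting: 20640 / 60 s = 344.01 kW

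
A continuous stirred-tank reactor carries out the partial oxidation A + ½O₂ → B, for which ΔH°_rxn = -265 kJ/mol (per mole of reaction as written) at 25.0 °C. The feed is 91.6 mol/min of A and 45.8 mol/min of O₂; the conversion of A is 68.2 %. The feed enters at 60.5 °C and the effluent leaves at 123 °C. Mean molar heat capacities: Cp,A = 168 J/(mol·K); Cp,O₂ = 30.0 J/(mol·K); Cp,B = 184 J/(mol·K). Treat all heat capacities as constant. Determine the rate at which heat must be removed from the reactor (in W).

Extent of reaction ξ = 0.682 × 91.6 = 62.471 mol/min
Reaction term: ξ·ΔH°_rxn = 62.471 × -265 = -16555 kJ/min
Sensible, feed 60.5→25 °C: -595.08 kJ/min
Outlet flows (mol/min): A 29.129, O₂ 14.564, B 62.471
Sensible, products 25→123 °C: 1648.9 kJ/min
Q = ΔH = -15501 kJ/min = -258.35 kW
Heat removed = 258350 W

Q_out = 258000 W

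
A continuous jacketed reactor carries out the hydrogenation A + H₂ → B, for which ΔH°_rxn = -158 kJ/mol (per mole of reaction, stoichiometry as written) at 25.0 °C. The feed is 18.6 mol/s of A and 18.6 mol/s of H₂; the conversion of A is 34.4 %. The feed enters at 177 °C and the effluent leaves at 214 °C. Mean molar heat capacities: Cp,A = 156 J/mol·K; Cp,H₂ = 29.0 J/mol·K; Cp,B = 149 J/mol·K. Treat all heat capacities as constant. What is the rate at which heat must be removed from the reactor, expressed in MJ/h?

Extent of reaction ξ = 0.344 × 18.6 = 6.3984 mol/s
Reaction term: ξ·ΔH°_rxn = 6.3984 × -158 = -1010.9 kJ/s
Sensible, feed 177→25 °C: -523.03 kJ/s
Outlet flows (mol/s): A 12.202, H₂ 12.202, B 6.3984
Sensible, products 25→214 °C: 606.81 kJ/s
Q = ΔH = -927.16 kJ/s = -927.16 kW
Heat removed = 3337.8 MJ/h

Q_out = 3340 MJ/h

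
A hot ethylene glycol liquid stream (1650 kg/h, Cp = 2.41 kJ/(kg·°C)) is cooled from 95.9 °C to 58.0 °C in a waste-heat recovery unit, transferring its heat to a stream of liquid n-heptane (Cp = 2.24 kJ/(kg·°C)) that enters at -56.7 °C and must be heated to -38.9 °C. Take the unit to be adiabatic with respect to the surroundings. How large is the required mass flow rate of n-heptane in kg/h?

ṁ_c = 3780 kg/h

Heat released by hot stream: Q = 1650 × 2.41 × (95.9 − 58.0) = 150710 kJ/h
Energy balance on cold side (adiabatic exchanger): Q = ṁ_c·Cp_c·(T_c,out − T_c,in)
ṁ_c = 150710 / [2.24 × (-38.9 − -56.7)] = 3779.8 kg/h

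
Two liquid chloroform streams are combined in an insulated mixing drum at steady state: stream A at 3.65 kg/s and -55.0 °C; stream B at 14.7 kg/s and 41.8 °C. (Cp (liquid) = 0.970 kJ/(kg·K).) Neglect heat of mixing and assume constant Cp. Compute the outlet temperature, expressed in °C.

Energy balance with Q = 0: Σ ṁᵢCp,ᵢ(T_out − Tᵢ) = 0
T_out = Σ ṁᵢCp,ᵢTᵢ / Σ ṁᵢCp,ᵢ
      = 401.3 / 17.799 = 22.546 °C

T_out = 22.5 °C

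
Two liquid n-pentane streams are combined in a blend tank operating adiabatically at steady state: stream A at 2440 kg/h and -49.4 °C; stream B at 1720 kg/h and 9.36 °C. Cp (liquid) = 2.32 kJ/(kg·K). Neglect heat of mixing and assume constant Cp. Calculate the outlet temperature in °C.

T_out = -25.1 °C

Energy balance with Q = 0: Σ ṁᵢCp,ᵢ(T_out − Tᵢ) = 0
Σ ṁᵢCp,ᵢTᵢ = 2440×2.32×-49.4 + 1720×2.32×9.36 = -242290
Σ ṁᵢCp,ᵢ = 2440×2.32 + 1720×2.32 = 9651.2
T_out = -242290 / 9651.2 = -25.105 °C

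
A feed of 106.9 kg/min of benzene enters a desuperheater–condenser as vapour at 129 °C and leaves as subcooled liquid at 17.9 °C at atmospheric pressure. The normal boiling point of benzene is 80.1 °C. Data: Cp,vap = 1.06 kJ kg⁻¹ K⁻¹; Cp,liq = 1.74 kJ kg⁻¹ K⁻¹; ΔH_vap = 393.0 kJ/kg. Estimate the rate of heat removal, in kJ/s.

vapour 129→80.1 °C: -51.834 kJ/kg
condensation at 80.1 °C: -393 kJ/kg
liquid 80.1→17.9 °C: -108.23 kJ/kg
Δh = -51.834 + -393 + -108.23 = -553.06 kJ/kg
Q = ṁ·Δh = 106.9 kg/min × -553.06 kJ/kg = -59122 kJ/min
|Q| = 985.37 kW

Q_c = 985 kJ/s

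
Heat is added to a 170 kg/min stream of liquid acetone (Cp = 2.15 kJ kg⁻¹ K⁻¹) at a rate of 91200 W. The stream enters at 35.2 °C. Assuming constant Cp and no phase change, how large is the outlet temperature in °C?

T_out = 50.2 °C

Q = 91200 W = 5472 kJ/min
ΔT = Q/(ṁ·Cp) = 5472/(170×2.15) = 14.971 K
T_out = 35.2 + 14.971 = 50.171 °C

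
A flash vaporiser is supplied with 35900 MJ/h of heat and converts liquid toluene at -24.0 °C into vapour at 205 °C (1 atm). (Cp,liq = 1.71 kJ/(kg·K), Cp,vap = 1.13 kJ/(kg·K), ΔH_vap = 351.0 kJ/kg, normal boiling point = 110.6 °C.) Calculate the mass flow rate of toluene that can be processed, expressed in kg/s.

Δh = 1.71×(110.6−-24.0) + 351.0 + 1.13×(205−110.6) = 687.84 kJ/kg
Q = 35900 MJ/h = 9972.2 kJ/s = 9972.2 kJ/s
ṁ = Q/Δh = 9972.2 / 687.84 = 14.498 kg/s

ṁ = 14.5 kg/s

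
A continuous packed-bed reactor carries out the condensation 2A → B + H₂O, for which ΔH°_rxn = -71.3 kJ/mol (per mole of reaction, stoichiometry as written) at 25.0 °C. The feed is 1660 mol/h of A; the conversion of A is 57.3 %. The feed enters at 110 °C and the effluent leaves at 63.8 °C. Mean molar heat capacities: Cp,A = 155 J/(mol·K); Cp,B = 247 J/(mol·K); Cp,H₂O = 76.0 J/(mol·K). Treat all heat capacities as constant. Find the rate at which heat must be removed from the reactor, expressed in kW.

Extent of reaction ξ = 0.573 × 1660 / 2 = 475.59 mol/h
Reaction term: ξ·ΔH°_rxn = 475.59 × -71.3 = -33910 kJ/h
Sensible, feed 110→25 °C: -21870 kJ/h
Outlet flows (mol/h): A 708.82, B 475.59, H₂O 475.59
Sensible, products 25→63.8 °C: 10223 kJ/h
Q = ΔH = -45557 kJ/h = -12.655 kW
Heat removed = 12.655 kW

Q_out = 12.7 kW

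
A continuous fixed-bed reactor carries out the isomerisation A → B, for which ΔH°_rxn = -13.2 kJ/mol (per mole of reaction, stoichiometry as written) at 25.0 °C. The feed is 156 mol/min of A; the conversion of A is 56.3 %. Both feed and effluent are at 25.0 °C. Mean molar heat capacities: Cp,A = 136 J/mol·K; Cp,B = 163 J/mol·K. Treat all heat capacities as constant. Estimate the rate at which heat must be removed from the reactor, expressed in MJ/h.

Q_out = 69.6 MJ/h

Extent of reaction ξ = 0.563 × 156 = 87.828 mol/min
Reaction term: ξ·ΔH°_rxn = 87.828 × -13.2 = -1159.3 kJ/min
Q = ΔH = -1159.3 kJ/min = -19.322 kW
Heat removed = 69.56 MJ/h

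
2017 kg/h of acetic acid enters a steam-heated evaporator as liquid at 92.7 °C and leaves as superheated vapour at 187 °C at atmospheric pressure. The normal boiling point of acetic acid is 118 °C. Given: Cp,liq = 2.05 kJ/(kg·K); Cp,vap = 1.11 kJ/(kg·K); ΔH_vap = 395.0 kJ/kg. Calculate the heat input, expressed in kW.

liquid 92.7→118 °C: 51.865 kJ/kg
vaporisation at 118 °C: 395 kJ/kg
vapour 118→187 °C: 76.59 kJ/kg
Δh = 51.865 + 395 + 76.59 = 523.46 kJ/kg
Q = ṁ·Δh = 2017 kg/h × 523.46 kJ/kg = 1.0558e+06 kJ/h
|Q| = 293.28 kW

Q = 293 kW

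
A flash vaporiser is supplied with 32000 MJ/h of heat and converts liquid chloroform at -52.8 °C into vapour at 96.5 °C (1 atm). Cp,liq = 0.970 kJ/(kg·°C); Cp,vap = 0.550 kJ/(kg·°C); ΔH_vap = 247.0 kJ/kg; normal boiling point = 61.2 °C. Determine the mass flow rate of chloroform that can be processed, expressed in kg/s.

Δh = 0.970×(61.2−-52.8) + 247.0 + 0.550×(96.5−61.2) = 377 kJ/kg
Q = 32000 MJ/h = 8888.9 kJ/s = 8888.9 kJ/s
ṁ = Q/Δh = 8888.9 / 377 = 23.578 kg/s

ṁ = 23.6 kg/s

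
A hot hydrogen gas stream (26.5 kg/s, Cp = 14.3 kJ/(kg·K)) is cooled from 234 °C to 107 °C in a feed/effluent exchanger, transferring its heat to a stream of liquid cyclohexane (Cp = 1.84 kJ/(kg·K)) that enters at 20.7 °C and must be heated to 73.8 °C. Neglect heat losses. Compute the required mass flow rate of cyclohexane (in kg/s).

Heat released by hot stream: Q = 26.5 × 14.3 × (234 − 107) = 48127 kJ/s
Energy balance on cold side (adiabatic exchanger): Q = ṁ_c·Cp_c·(T_c,out − T_c,in)
ṁ_c = 48127 / [1.84 × (73.8 − 20.7)] = 492.58 kg/s

ṁ_c = 493 kg/s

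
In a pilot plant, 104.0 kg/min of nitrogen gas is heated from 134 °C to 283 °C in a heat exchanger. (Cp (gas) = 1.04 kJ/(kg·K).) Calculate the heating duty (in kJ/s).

Q = 269 kJ/s

Q = ṁ·Cp·ΔT = 104.0 × 1.04 × (283 − 134) = 16116 kJ/min
Converting: 16116 / 60 s = 268.6 kW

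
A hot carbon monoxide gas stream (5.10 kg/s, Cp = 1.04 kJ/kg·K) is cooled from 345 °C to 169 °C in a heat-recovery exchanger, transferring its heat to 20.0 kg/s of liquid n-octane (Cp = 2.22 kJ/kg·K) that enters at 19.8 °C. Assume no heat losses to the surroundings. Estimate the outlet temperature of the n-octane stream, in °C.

T_c,out = 40.8 °C

Heat released by hot stream: Q = 5.10 × 1.04 × (345 − 169) = 933.5 kJ/s
Energy balance on cold side (adiabatic exchanger): Q = ṁ_c·Cp_c·(T_c,out − T_c,in)
T_c,out = 19.8 + 933.5/(20.0 × 2.22) = 40.825 °C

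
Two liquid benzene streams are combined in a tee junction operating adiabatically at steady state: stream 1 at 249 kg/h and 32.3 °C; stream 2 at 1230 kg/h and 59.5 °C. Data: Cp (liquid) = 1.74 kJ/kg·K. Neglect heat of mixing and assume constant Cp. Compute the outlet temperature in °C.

Energy balance with Q = 0: Σ ṁᵢCp,ᵢ(T_out − Tᵢ) = 0
Σ ṁᵢCp,ᵢTᵢ = 249×1.74×32.3 + 1230×1.74×59.5 = 141340
Σ ṁᵢCp,ᵢ = 249×1.74 + 1230×1.74 = 2573.5
T_out = 141340 / 2573.5 = 54.921 °C

T_out = 54.9 °C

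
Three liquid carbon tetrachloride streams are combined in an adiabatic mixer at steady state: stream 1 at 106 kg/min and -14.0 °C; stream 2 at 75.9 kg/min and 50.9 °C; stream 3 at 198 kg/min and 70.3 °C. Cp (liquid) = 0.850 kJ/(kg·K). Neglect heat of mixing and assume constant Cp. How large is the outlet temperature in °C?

T_out = 42.9 °C

No heat crosses the boundary, so H_out = H_in.
T_out = Σ ṁᵢCp,ᵢTᵢ / Σ ṁᵢCp,ᵢ
      = 13854 / 322.91 = 42.903 °C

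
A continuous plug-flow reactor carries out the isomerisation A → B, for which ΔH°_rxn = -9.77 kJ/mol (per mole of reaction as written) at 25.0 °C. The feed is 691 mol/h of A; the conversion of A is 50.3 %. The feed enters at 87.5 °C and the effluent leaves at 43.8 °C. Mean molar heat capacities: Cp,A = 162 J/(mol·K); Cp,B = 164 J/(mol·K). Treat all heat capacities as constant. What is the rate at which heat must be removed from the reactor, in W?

Extent of reaction ξ = 0.503 × 691 = 347.57 mol/h
Reaction term: ξ·ΔH°_rxn = 347.57 × -9.77 = -3395.8 kJ/h
Sensible, feed 87.5→25 °C: -6996.4 kJ/h
Outlet flows (mol/h): A 343.43, B 347.57
Sensible, products 25→43.8 °C: 2117.6 kJ/h
Q = ΔH = -8274.6 kJ/h = -2.2985 kW
Heat removed = 2298.5 W

Q_out = 2300 W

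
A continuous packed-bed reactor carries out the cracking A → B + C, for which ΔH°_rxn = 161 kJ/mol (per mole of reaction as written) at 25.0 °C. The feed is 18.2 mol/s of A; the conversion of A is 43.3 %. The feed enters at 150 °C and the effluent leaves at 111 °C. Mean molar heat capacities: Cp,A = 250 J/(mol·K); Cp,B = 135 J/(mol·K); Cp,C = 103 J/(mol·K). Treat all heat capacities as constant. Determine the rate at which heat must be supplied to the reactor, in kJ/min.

Extent of reaction ξ = 0.433 × 18.2 = 7.8806 mol/s
Reaction term: ξ·ΔH°_rxn = 7.8806 × 161 = 1268.8 kJ/s
Sensible, feed 150→25 °C: -568.75 kJ/s
Outlet flows (mol/s): A 10.319, B 7.8806, C 7.8806
Sensible, products 25→111 °C: 383.17 kJ/s
Q = ΔH = 1083.2 kJ/s = 1083.2 kW
Heat supplied = 64992 kJ/min

Q_in = 65000 kJ/min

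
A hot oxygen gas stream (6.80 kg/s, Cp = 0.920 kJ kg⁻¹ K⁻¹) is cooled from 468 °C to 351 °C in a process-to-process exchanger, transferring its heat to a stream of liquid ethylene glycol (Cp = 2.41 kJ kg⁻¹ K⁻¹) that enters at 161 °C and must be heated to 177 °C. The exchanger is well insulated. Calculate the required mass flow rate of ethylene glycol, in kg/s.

ṁ_c = 19.0 kg/s

Heat released by hot stream: Q = 6.80 × 0.920 × (468 − 351) = 731.95 kJ/s
Energy balance on cold side (adiabatic exchanger): Q = ṁ_c·Cp_c·(T_c,out − T_c,in)
ṁ_c = 731.95 / [2.41 × (177 − 161)] = 18.982 kg/s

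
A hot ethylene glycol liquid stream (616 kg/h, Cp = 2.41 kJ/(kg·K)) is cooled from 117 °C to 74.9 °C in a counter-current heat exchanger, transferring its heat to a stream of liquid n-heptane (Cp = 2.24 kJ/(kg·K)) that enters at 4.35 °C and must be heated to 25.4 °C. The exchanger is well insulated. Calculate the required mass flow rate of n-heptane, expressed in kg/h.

Heat released by hot stream: Q = 616 × 2.41 × (117 − 74.9) = 62500 kJ/h
Energy balance on cold side (adiabatic exchanger): Q = ṁ_c·Cp_c·(T_c,out − T_c,in)
ṁ_c = 62500 / [2.24 × (25.4 − 4.35)] = 1325.5 kg/h

ṁ_c = 1330 kg/h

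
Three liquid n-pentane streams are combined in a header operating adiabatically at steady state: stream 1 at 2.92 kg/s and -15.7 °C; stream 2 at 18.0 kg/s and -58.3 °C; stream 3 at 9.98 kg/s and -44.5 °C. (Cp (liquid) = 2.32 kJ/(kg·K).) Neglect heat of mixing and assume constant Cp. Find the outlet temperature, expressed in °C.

T_out = -49.8 °C

No heat crosses the boundary, so H_out = H_in.
T_out = Σ ṁᵢCp,ᵢTᵢ / Σ ṁᵢCp,ᵢ
      = -3571.3 / 71.688 = -49.817 °C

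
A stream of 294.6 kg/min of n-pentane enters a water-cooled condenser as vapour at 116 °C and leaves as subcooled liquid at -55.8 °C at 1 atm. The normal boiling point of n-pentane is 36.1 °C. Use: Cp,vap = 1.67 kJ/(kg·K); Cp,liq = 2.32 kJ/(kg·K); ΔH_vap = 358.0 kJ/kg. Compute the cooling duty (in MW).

Q_c = 3.46 MW

vapour 116→36.1 °C: -133.43 kJ/kg
condensation at 36.1 °C: -358 kJ/kg
liquid 36.1→-55.8 °C: -213.21 kJ/kg
Δh = -133.43 + -358 + -213.21 = -704.64 kJ/kg
Q = ṁ·Δh = 294.6 kg/min × -704.64 kJ/kg = -207590 kJ/min
|Q| = 3459.8 kW = 3.4598 MW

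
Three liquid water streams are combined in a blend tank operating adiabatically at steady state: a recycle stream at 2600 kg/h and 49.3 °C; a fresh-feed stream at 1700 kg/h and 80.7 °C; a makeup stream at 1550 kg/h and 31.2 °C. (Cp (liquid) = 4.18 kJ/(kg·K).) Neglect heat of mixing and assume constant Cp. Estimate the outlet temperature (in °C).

T_out = 53.6 °C

No heat crosses the boundary, so H_out = H_in.
Σ ṁᵢCp,ᵢTᵢ = 2600×4.18×49.3 + 1700×4.18×80.7 + 1550×4.18×31.2 = 1.3114e+06
Σ ṁᵢCp,ᵢ = 2600×4.18 + 1700×4.18 + 1550×4.18 = 24453
T_out = 1.3114e+06 / 24453 = 53.629 °C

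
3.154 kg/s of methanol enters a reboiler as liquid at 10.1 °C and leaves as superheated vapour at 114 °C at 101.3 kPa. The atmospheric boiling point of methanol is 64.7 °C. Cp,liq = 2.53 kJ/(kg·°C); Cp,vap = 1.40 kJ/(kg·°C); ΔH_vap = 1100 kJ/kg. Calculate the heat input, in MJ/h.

Q = 14800 MJ/h

liquid 10.1→64.7 °C: 138.14 kJ/kg
vaporisation at 64.7 °C: 1100 kJ/kg
vapour 64.7→114 °C: 69.02 kJ/kg
Δh = 138.14 + 1100 + 69.02 = 1307.2 kJ/kg
Q = ṁ·Δh = 3.154 kg/s × 1307.2 kJ/kg = 4122.8 kJ/s
|Q| = 4122.8 kW = 14842 MJ/h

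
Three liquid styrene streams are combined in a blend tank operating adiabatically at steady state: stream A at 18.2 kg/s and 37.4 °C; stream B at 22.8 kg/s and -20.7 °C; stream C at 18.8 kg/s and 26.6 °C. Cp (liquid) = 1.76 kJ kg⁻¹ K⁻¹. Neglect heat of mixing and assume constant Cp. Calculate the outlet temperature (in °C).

T_out = 11.9 °C

Adiabatic, steady state ⇒ Σ ṁᵢCp,ᵢ(T_out − Tᵢ) = 0
Σ ṁᵢCp,ᵢTᵢ = 18.2×1.76×37.4 + 22.8×1.76×-20.7 + 18.8×1.76×26.6 = 1247.5
Σ ṁᵢCp,ᵢ = 18.2×1.76 + 22.8×1.76 + 18.8×1.76 = 105.25
T_out = 1247.5 / 105.25 = 11.853 °C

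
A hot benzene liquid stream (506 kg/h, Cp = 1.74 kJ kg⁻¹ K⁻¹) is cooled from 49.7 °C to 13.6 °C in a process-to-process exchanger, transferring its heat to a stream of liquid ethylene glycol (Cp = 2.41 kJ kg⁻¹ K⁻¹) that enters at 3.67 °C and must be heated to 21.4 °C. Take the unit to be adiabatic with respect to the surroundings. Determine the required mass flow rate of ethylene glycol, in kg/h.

Heat released by hot stream: Q = 506 × 1.74 × (49.7 − 13.6) = 31784 kJ/h
Energy balance on cold side (adiabatic exchanger): Q = ṁ_c·Cp_c·(T_c,out − T_c,in)
ṁ_c = 31784 / [2.41 × (21.4 − 3.67)] = 743.84 kg/h

ṁ_c = 744 kg/h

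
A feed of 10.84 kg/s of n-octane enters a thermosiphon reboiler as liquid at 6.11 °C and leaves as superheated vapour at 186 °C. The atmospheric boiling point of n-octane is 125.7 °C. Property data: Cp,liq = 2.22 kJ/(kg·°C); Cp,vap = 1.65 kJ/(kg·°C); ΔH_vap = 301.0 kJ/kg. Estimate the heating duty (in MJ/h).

Q = 26000 MJ/h

liquid 6.11→125.7 °C: 265.49 kJ/kg
vaporisation at 125.7 °C: 301 kJ/kg
vapour 125.7→186 °C: 99.495 kJ/kg
Δh = 265.49 + 301 + 99.495 = 665.98 kJ/kg
Q = ṁ·Δh = 10.84 kg/s × 665.98 kJ/kg = 7219.3 kJ/s
|Q| = 7219.3 kW = 25989 MJ/h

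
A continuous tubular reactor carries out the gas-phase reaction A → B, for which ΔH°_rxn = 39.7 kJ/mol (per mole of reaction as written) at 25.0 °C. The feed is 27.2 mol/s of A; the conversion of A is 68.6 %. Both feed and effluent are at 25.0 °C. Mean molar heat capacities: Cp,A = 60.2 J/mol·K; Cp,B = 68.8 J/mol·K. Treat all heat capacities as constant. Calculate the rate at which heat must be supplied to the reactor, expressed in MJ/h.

Extent of reaction ξ = 0.686 × 27.2 = 18.659 mol/s
Reaction term: ξ·ΔH°_rxn = 18.659 × 39.7 = 740.77 kJ/s
Q = ΔH = 740.77 kJ/s = 740.77 kW
Heat supplied = 2666.8 MJ/h

Q_in = 2670 MJ/h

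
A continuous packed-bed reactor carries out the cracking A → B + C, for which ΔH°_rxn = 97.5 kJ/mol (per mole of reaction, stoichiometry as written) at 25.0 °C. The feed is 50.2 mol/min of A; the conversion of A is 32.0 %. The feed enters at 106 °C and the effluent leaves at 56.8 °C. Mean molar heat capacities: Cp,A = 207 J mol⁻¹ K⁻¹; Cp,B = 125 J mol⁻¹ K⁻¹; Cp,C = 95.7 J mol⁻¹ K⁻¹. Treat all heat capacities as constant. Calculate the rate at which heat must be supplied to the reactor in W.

Q_in = 17700 W

Extent of reaction ξ = 0.320 × 50.2 = 16.064 mol/min
Reaction term: ξ·ΔH°_rxn = 16.064 × 97.5 = 1566.2 kJ/min
Sensible, feed 106→25 °C: -841.7 kJ/min
Outlet flows (mol/min): A 34.136, B 16.064, C 16.064
Sensible, products 25→56.8 °C: 337.44 kJ/min
Q = ΔH = 1062 kJ/min = 17.7 kW
Heat supplied = 17700 W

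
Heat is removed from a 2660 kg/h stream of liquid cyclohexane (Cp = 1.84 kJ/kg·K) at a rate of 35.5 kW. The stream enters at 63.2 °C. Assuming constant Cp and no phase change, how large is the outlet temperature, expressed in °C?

T_out = 37.1 °C

Q = 35.5 kW = 127800 kJ/h
ΔT = Q/(ṁ·Cp) = 127800/(2660×1.84) = 26.111 K
T_out = 63.2 − 26.111 = 37.089 °C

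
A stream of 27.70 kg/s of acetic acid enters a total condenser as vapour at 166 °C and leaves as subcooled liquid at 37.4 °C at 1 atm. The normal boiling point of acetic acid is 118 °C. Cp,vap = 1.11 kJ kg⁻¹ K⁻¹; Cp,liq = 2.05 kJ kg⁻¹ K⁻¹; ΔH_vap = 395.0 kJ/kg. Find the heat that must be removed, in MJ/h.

Q_c = 61200 MJ/h

vapour 166→118 °C: -53.28 kJ/kg
condensation at 118 °C: -395 kJ/kg
liquid 118→37.4 °C: -165.23 kJ/kg
Δh = -53.28 + -395 + -165.23 = -613.51 kJ/kg
Q = ṁ·Δh = 27.70 kg/s × -613.51 kJ/kg = -16994 kJ/s
|Q| = 16994 kW = 61179 MJ/h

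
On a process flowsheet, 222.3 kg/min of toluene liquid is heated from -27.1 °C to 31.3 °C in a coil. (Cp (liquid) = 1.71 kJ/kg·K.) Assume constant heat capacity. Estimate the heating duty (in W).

Q = 370000 W

Q = ṁ·Cp·ΔT = 222.3 × 1.71 × (31.3 − -27.1) = 22200 kJ/min
Converting: 22200 / 60 s = 370 kW
Heating duty = 370000 W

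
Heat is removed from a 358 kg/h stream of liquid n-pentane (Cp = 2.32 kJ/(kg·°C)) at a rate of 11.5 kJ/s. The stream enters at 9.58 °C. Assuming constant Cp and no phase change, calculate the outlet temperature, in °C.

Q = 11.5 kJ/s = 41400 kJ/h
ΔT = Q/(ṁ·Cp) = 41400/(358×2.32) = 49.846 K
T_out = 9.58 − 49.846 = -40.266 °C

T_out = -40.3 °C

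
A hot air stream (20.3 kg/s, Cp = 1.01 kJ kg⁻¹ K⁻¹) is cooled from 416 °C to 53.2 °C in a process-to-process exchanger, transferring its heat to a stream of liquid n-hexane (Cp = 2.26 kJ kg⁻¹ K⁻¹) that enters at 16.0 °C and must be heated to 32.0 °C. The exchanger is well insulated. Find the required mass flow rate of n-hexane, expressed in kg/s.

Heat released by hot stream: Q = 20.3 × 1.01 × (416 − 53.2) = 7438.5 kJ/s
Energy balance on cold side (adiabatic exchanger): Q = ṁ_c·Cp_c·(T_c,out − T_c,in)
ṁ_c = 7438.5 / [2.26 × (32.0 − 16.0)] = 205.71 kg/s

ṁ_c = 206 kg/s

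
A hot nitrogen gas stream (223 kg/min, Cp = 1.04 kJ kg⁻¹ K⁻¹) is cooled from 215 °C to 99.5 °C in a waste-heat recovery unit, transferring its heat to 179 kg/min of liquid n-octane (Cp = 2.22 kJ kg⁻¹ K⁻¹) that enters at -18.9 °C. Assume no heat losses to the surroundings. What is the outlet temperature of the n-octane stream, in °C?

Heat released by hot stream: Q = 223 × 1.04 × (215 − 99.5) = 26787 kJ/min
Energy balance on cold side (adiabatic exchanger): Q = ṁ_c·Cp_c·(T_c,out − T_c,in)
T_c,out = -18.9 + 26787/(179 × 2.22) = 48.508 °C

T_c,out = 48.5 °C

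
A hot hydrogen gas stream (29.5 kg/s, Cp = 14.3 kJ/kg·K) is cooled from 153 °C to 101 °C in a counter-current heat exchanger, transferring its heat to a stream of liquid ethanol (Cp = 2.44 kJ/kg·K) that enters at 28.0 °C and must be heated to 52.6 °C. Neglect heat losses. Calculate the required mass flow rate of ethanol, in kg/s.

ṁ_c = 365 kg/s

Heat released by hot stream: Q = 29.5 × 14.3 × (153 − 101) = 21936 kJ/s
Energy balance on cold side (adiabatic exchanger): Q = ṁ_c·Cp_c·(T_c,out − T_c,in)
ṁ_c = 21936 / [2.44 × (52.6 − 28.0)] = 365.46 kg/s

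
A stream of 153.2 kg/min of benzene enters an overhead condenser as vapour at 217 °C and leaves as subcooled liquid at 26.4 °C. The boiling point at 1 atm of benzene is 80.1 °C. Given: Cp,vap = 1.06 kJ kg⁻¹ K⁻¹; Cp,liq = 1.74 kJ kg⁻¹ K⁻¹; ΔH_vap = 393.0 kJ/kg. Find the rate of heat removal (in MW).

vapour 217→80.1 °C: -145.11 kJ/kg
condensation at 80.1 °C: -393 kJ/kg
liquid 80.1→26.4 °C: -93.438 kJ/kg
Δh = -145.11 + -393 + -93.438 = -631.55 kJ/kg
Q = ṁ·Δh = 153.2 kg/min × -631.55 kJ/kg = -96754 kJ/min
|Q| = 1612.6 kW = 1.6126 MW

Q_c = 1.61 MW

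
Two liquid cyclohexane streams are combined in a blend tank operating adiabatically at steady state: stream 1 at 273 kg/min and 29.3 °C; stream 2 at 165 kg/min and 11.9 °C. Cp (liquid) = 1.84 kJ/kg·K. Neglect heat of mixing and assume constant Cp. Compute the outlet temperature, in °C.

Adiabatic, steady state ⇒ Σ ṁᵢCp,ᵢ(T_out − Tᵢ) = 0
Σ ṁᵢCp,ᵢTᵢ = 273×1.84×29.3 + 165×1.84×11.9 = 18331
Σ ṁᵢCp,ᵢ = 273×1.84 + 165×1.84 = 805.92
T_out = 18331 / 805.92 = 22.745 °C

T_out = 22.7 °C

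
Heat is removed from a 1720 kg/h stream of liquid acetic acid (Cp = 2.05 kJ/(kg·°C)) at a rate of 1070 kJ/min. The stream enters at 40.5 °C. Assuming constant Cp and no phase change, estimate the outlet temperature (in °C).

Q = 1070 kJ/min = 64200 kJ/h
ΔT = Q/(ṁ·Cp) = 64200/(1720×2.05) = 18.208 K
T_out = 40.5 − 18.208 = 22.292 °C

T_out = 22.3 °C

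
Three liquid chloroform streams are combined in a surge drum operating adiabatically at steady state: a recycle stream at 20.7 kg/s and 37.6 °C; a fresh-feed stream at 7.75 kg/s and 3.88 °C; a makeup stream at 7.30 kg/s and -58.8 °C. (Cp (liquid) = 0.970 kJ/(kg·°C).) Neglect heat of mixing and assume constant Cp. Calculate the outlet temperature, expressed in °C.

Adiabatic, steady state ⇒ Σ ṁᵢCp,ᵢ(T_out − Tᵢ) = 0
Σ ṁᵢCp,ᵢTᵢ = 20.7×0.970×37.6 + 7.75×0.970×3.88 + 7.30×0.970×-58.8 = 367.78
Σ ṁᵢCp,ᵢ = 20.7×0.970 + 7.75×0.970 + 7.30×0.970 = 34.677
T_out = 367.78 / 34.677 = 10.606 °C

T_out = 10.6 °C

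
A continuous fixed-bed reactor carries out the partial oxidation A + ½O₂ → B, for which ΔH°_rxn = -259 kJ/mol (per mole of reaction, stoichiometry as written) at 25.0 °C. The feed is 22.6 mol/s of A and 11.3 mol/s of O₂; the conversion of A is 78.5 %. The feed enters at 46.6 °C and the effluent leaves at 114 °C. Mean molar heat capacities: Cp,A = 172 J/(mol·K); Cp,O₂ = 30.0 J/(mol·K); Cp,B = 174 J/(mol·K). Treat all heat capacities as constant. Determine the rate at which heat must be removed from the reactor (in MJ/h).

Extent of reaction ξ = 0.785 × 22.6 = 17.741 mol/s
Reaction term: ξ·ΔH°_rxn = 17.741 × -259 = -4594.9 kJ/s
Sensible, feed 46.6→25 °C: -91.286 kJ/s
Outlet flows (mol/s): A 4.859, O₂ 2.4295, B 17.741
Sensible, products 25→114 °C: 355.61 kJ/s
Q = ΔH = -4330.6 kJ/s = -4330.6 kW
Heat removed = 15590 MJ/h

Q_out = 15600 MJ/h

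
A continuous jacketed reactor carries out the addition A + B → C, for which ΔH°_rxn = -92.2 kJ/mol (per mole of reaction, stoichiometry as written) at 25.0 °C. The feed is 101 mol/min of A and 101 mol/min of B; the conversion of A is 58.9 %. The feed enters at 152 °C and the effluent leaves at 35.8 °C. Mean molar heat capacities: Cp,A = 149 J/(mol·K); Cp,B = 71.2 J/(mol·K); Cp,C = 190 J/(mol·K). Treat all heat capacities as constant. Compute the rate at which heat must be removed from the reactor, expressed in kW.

Extent of reaction ξ = 0.589 × 101 = 59.489 mol/min
Reaction term: ξ·ΔH°_rxn = 59.489 × -92.2 = -5484.9 kJ/min
Sensible, feed 152→25 °C: -2824.5 kJ/min
Outlet flows (mol/min): A 41.511, B 41.511, C 59.489
Sensible, products 25→35.8 °C: 220.79 kJ/min
Q = ΔH = -8088.6 kJ/min = -134.81 kW
Heat removed = 134.81 kW

Q_out = 135 kW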